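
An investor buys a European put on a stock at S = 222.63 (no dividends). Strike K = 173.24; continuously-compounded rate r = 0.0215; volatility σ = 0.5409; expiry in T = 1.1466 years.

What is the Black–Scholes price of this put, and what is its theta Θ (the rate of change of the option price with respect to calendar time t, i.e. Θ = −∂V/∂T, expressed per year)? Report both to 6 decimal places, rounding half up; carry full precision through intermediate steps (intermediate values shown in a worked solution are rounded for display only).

price = 22.599426
Θ = -15.189714

σ√T = 0.5409·√1.1466 = 0.579193
d₁ = (ln(S/K) + (r+σ²/2)T) / (σ√T) = (ln(222.63/173.24) + (0.0215+0.5409²/2)·1.1466) / 0.579193 = (0.250833 + 0.192384) / 0.579193 = 0.765233
d₂ = d₁ − σ√T = 0.765233 − 0.579193 = 0.186040
e^{−rT} = e^{−0.0215·1.1466} = 0.975649
N(−d₁) = 0.222066,  N(−d₂) = 0.426207
Put price V = K·e^{−rT}·N(−d₂) − S·N(−d₁) = 72.038077 − 49.438651 = 22.599426
φ(d₁) = (1/√(2π))·e^{−d₁²/2} = 0.297682
Θ = −S·φ(d₁)·σ/(2√T) + r·K·e^{−rT}·N(−d₂) = −16.738533 + 1.548819 = -15.189714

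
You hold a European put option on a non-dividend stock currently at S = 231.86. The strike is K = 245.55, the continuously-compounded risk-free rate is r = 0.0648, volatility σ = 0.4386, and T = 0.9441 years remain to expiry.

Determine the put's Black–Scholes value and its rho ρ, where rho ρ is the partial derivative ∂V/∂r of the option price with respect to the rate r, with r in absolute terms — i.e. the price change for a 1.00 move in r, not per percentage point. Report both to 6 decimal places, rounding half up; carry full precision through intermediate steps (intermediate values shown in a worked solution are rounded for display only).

σ√T = 0.4386·√0.9441 = 0.426165
d₁ = (ln(S/K) + (r+σ²/2)T) / (σ√T) = (ln(231.86/245.55) + (0.0648+0.4386²/2)·0.9441) / 0.426165 = (-0.057367 + 0.151986) / 0.426165 = 0.222025
d₂ = d₁ − σ√T = 0.222025 − 0.426165 = -0.204140
e^{−rT} = e^{−0.0648·0.9441} = 0.940656
N(−d₁) = 0.412147,  N(−d₂) = 0.580878
Put price V = K·e^{−rT}·N(−d₂) − S·N(−d₁) = 134.170112 − 95.560491 = 38.609621
ρ = −K·T·e^{−rT}·N(−d₂) = -126.670003

price = 38.609621
ρ = -126.670003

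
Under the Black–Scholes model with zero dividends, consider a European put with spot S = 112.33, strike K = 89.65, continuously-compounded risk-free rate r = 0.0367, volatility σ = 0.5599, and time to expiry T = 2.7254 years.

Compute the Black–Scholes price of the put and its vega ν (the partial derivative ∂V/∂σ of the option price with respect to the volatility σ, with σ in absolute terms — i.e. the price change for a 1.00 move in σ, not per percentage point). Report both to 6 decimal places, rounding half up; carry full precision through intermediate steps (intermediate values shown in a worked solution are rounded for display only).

price = 20.776795
ν = 53.101987

σ√T = 0.5599·√2.7254 = 0.924327
d₁ = (ln(S/K) + (r+σ²/2)T) / (σ√T) = (ln(112.33/89.65) + (0.0367+0.5599²/2)·2.7254) / 0.924327 = (0.225528 + 0.527212) / 0.924327 = 0.814366
d₂ = d₁ − σ√T = 0.814366 − 0.924327 = -0.109961
e^{−rT} = e^{−0.0367·2.7254} = 0.904817
N(−d₁) = 0.207718,  N(−d₂) = 0.543780
Put price V = K·e^{−rT}·N(−d₂) − S·N(−d₁) = 44.109731 − 23.332936 = 20.776795
φ(d₁) = (1/√(2π))·e^{−d₁²/2} = 0.286352
ν = S·φ(d₁)·√T = 53.101987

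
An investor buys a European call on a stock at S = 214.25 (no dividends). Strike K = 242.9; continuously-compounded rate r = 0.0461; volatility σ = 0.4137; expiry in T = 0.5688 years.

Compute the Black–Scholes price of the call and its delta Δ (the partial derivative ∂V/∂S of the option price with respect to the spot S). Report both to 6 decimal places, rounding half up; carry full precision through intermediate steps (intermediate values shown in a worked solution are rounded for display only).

σ√T = 0.4137·√0.5688 = 0.312008
d₁ = (ln(S/K) + (r+σ²/2)T) / (σ√T) = (ln(214.25/242.9) + (0.0461+0.4137²/2)·0.5688) / 0.312008 = (-0.125506 + 0.074896) / 0.312008 = -0.162208
d₂ = d₁ − σ√T = -0.162208 − 0.312008 = -0.474216
e^{−rT} = e^{−0.0461·0.5688} = 0.974119
N(d₁) = 0.435571,  N(d₂) = 0.317673
Call price V = S·N(d₁) − K·e^{−rT}·N(d₂) = 93.321080 − 75.165729 = 18.155350
Δ = N(d₁) = 0.435571

price = 18.155350
Δ = 0.435571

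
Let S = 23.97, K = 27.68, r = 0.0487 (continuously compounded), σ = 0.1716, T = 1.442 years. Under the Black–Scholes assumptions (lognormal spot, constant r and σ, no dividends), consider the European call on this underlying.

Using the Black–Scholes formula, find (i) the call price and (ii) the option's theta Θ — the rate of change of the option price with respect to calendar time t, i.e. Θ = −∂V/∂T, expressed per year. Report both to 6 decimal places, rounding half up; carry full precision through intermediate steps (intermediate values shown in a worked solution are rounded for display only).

price = 1.254460
Θ = -1.066782

σ√T = 0.1716·√1.442 = 0.206063
d₁ = (ln(S/K) + (r+σ²/2)T) / (σ√T) = (ln(23.97/27.68) + (0.0487+0.1716²/2)·1.442) / 0.206063 = (-0.143907 + 0.091456) / 0.206063 = -0.254537
d₂ = d₁ − σ√T = -0.254537 − 0.206063 = -0.460600
e^{−rT} = e^{−0.0487·1.442} = 0.932184
N(d₁) = 0.399540,  N(d₂) = 0.322543
Call price V = S·N(d₁) − K·e^{−rT}·N(d₂) = 9.576979 − 8.322519 = 1.254460
φ(d₁) = (1/√(2π))·e^{−d₁²/2} = 0.386226
Θ = −S·φ(d₁)·σ/(2√T) − r·K·e^{−rT}·N(d₂) = −0.661476 − 0.405307 = -1.066782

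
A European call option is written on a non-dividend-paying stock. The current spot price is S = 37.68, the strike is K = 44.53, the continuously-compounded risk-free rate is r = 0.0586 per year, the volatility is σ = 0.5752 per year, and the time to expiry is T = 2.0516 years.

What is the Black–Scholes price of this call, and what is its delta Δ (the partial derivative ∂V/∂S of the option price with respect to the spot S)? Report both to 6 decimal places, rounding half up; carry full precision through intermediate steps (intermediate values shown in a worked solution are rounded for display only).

price = 11.447687
Δ = 0.638752

σ√T = 0.5752·√2.0516 = 0.823882
d₁ = (ln(S/K) + (r+σ²/2)T) / (σ√T) = (ln(37.68/44.53) + (0.0586+0.5752²/2)·2.0516) / 0.823882 = (-0.167034 + 0.459615) / 0.823882 = 0.355125
d₂ = d₁ − σ√T = 0.355125 − 0.823882 = -0.468757
e^{−rT} = e^{−0.0586·2.0516} = 0.886722
N(d₁) = 0.638752,  N(d₂) = 0.319622
Call price V = S·N(d₁) − K·e^{−rT}·N(d₂) = 24.068176 − 12.620489 = 11.447687
Δ = N(d₁) = 0.638752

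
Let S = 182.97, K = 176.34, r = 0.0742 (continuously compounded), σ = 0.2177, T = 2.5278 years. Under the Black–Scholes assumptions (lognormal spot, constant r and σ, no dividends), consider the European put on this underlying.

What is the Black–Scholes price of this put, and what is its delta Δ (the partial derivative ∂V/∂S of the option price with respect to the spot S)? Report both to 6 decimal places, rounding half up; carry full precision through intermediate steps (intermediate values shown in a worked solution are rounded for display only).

σ√T = 0.2177·√2.5278 = 0.346122
d₁ = (ln(S/K) + (r+σ²/2)T) / (σ√T) = (ln(182.97/176.34) + (0.0742+0.2177²/2)·2.5278) / 0.346122 = (0.036908 + 0.247463) / 0.346122 = 0.821592
d₂ = d₁ − σ√T = 0.821592 − 0.346122 = 0.475469
e^{−rT} = e^{−0.0742·2.5278} = 0.828977
N(−d₁) = 0.205655,  N(−d₂) = 0.317226
Put price V = K·e^{−rT}·N(−d₂) − S·N(−d₁) = 46.372707 − 37.628625 = 8.744082
Δ = −N(−d₁) = -0.205655

price = 8.744082
Δ = -0.205655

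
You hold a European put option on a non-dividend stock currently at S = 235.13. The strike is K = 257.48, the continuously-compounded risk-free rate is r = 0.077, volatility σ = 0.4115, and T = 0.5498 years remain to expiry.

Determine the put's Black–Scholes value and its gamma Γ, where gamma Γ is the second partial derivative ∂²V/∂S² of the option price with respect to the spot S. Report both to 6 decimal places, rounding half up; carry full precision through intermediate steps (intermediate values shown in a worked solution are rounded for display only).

price = 35.422223
Γ = 0.005561

σ√T = 0.4115·√0.5498 = 0.305121
d₁ = (ln(S/K) + (r+σ²/2)T) / (σ√T) = (ln(235.13/257.48) + (0.077+0.4115²/2)·0.5498) / 0.305121 = (-0.090803 + 0.088884) / 0.305121 = -0.006291
d₂ = d₁ − σ√T = -0.006291 − 0.305121 = -0.311412
e^{−rT} = e^{−0.077·0.5498} = 0.958549
N(−d₁) = 0.502510,  N(−d₂) = 0.622256
Put price V = K·e^{−rT}·N(−d₂) − S·N(−d₁) = 153.577318 − 118.155095 = 35.422223
φ(d₁) = (1/√(2π))·e^{−d₁²/2} = 0.398934
Γ = φ(d₁) / (S·σ·√T) = 0.005561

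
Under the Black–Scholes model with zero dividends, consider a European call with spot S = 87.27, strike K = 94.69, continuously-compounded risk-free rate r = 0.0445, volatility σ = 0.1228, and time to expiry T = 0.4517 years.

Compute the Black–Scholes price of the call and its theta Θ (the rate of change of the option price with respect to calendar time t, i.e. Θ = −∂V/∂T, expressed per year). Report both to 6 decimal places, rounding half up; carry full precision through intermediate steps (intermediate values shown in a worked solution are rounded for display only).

price = 0.981908
Θ = -3.373941

σ√T = 0.1228·√0.4517 = 0.082532
d₁ = (ln(S/K) + (r+σ²/2)T) / (σ√T) = (ln(87.27/94.69) + (0.0445+0.1228²/2)·0.4517) / 0.082532 = (-0.081602 + 0.023506) / 0.082532 = -0.703910
d₂ = d₁ − σ√T = -0.703910 − 0.082532 = -0.786442
e^{−rT} = e^{−0.0445·0.4517} = 0.980100
N(d₁) = 0.240745,  N(d₂) = 0.215804
Call price V = S·N(d₁) − K·e^{−rT}·N(d₂) = 21.009776 − 20.027868 = 0.981908
φ(d₁) = (1/√(2π))·e^{−d₁²/2} = 0.311398
Θ = −S·φ(d₁)·σ/(2√T) − r·K·e^{−rT}·N(d₂) = −2.482701 − 0.891240 = -3.373941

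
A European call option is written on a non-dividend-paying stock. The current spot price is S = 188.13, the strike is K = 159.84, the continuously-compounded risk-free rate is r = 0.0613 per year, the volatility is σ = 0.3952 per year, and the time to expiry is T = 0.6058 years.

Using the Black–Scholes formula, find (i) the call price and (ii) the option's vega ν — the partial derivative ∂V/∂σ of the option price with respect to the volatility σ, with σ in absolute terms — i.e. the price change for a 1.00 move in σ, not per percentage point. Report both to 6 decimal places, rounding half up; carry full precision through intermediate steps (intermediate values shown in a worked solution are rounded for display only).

σ√T = 0.3952·√0.6058 = 0.307597
d₁ = (ln(S/K) + (r+σ²/2)T) / (σ√T) = (ln(188.13/159.84) + (0.0613+0.3952²/2)·0.6058) / 0.307597 = (0.162960 + 0.084443) / 0.307597 = 0.804311
d₂ = d₁ − σ√T = 0.804311 − 0.307597 = 0.496714
e^{−rT} = e^{−0.0613·0.6058} = 0.963546
N(d₁) = 0.789391,  N(d₂) = 0.690305
Call price V = S·N(d₁) − K·e^{−rT}·N(d₂) = 148.508174 − 106.315975 = 42.192199
φ(d₁) = (1/√(2π))·e^{−d₁²/2} = 0.288692
ν = S·φ(d₁)·√T = 42.272387

price = 42.192199
ν = 42.272387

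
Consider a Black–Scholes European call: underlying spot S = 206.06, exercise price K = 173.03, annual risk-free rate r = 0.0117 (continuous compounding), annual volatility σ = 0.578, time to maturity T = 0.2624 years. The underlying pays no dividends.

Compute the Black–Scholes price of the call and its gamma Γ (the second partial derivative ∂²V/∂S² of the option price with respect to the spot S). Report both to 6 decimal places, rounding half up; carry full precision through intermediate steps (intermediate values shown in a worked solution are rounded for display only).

price = 42.914192
Γ = 0.004942

σ√T = 0.578·√0.2624 = 0.296080
d₁ = (ln(S/K) + (r+σ²/2)T) / (σ√T) = (ln(206.06/173.03) + (0.0117+0.578²/2)·0.2624) / 0.296080 = (0.174702 + 0.046902) / 0.296080 = 0.748460
d₂ = d₁ − σ√T = 0.748460 − 0.296080 = 0.452379
e^{−rT} = e^{−0.0117·0.2624} = 0.996935
N(d₁) = 0.772909,  N(d₂) = 0.674502
Call price V = S·N(d₁) − K·e^{−rT}·N(d₂) = 159.265534 − 116.351342 = 42.914192
φ(d₁) = (1/√(2π))·e^{−d₁²/2} = 0.301485
Γ = φ(d₁) / (S·σ·√T) = 0.004942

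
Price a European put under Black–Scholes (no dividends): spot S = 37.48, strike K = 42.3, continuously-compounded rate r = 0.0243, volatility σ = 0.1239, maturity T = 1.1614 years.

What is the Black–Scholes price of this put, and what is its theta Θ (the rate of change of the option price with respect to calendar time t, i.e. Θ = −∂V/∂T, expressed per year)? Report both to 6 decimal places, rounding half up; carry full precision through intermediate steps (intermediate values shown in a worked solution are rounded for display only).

price = 4.397699
Θ = 0.070515

σ√T = 0.1239·√1.1614 = 0.133525
d₁ = (ln(S/K) + (r+σ²/2)T) / (σ√T) = (ln(37.48/42.3) + (0.0243+0.1239²/2)·1.1614) / 0.133525 = (-0.120980 + 0.037136) / 0.133525 = -0.627922
d₂ = d₁ − σ√T = -0.627922 − 0.133525 = -0.761446
e^{−rT} = e^{−0.0243·1.1614} = 0.972173
N(−d₁) = 0.734972,  N(−d₂) = 0.776805
Put price V = K·e^{−rT}·N(−d₂) − S·N(−d₁) = 31.944463 − 27.546764 = 4.397699
φ(d₁) = (1/√(2π))·e^{−d₁²/2} = 0.327561
Θ = −S·φ(d₁)·σ/(2√T) + r·K·e^{−rT}·N(−d₂) = −0.705736 + 0.776250 = 0.070515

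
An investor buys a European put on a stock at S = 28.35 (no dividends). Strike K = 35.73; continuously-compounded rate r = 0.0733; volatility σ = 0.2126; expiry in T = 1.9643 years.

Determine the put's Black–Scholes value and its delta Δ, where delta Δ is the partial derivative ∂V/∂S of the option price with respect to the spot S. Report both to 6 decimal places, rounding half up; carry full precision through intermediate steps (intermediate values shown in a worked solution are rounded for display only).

price = 4.953885
Δ = -0.557358

σ√T = 0.2126·√1.9643 = 0.297966
d₁ = (ln(S/K) + (r+σ²/2)T) / (σ√T) = (ln(28.35/35.73) + (0.0733+0.2126²/2)·1.9643) / 0.297966 = (-0.231364 + 0.188375) / 0.297966 = -0.144273
d₂ = d₁ − σ√T = -0.144273 − 0.297966 = -0.442239
e^{−rT} = e^{−0.0733·1.9643} = 0.865902
N(−d₁) = 0.557358,  N(−d₂) = 0.670842
Put price V = K·e^{−rT}·N(−d₂) − S·N(−d₁) = 20.754971 − 15.801086 = 4.953885
Δ = −N(−d₁) = -0.557358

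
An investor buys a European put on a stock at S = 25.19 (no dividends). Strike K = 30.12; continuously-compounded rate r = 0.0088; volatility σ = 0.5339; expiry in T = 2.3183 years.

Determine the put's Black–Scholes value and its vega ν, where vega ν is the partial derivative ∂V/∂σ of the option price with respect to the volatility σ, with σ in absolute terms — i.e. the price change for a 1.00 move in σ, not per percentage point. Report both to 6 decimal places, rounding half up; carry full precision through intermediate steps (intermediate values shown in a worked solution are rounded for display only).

price = 10.946659
ν = 14.962133

σ√T = 0.5339·√2.3183 = 0.812914
d₁ = (ln(S/K) + (r+σ²/2)T) / (σ√T) = (ln(25.19/30.12) + (0.0088+0.5339²/2)·2.3183) / 0.812914 = (-0.178742 + 0.350816) / 0.812914 = 0.211675
d₂ = d₁ − σ√T = 0.211675 − 0.812914 = -0.601239
e^{−rT} = e^{−0.0088·2.3183} = 0.979806
N(−d₁) = 0.416180,  N(−d₂) = 0.726160
Put price V = K·e^{−rT}·N(−d₂) − S·N(−d₁) = 21.430241 − 10.483583 = 10.946659
φ(d₁) = (1/√(2π))·e^{−d₁²/2} = 0.390104
ν = S·φ(d₁)·√T = 14.962133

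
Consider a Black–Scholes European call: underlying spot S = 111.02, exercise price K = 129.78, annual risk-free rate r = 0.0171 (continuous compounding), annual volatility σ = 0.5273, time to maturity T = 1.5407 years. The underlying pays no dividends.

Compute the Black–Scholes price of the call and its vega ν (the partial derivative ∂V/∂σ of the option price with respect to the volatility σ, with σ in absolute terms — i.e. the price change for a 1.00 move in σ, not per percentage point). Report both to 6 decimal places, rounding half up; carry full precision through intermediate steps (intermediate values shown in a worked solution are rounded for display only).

price = 23.334819
ν = 54.520376

σ√T = 0.5273·√1.5407 = 0.654511
d₁ = (ln(S/K) + (r+σ²/2)T) / (σ√T) = (ln(111.02/129.78) + (0.0171+0.5273²/2)·1.5407) / 0.654511 = (-0.156130 + 0.240538) / 0.654511 = 0.128963
d₂ = d₁ − σ√T = 0.128963 − 0.654511 = -0.525548
e^{−rT} = e^{−0.0171·1.5407} = 0.973998
N(d₁) = 0.551307,  N(d₂) = 0.299601
Call price V = S·N(d₁) − K·e^{−rT}·N(d₂) = 61.206061 − 37.871242 = 23.334819
φ(d₁) = (1/√(2π))·e^{−d₁²/2} = 0.395639
ν = S·φ(d₁)·√T = 54.520376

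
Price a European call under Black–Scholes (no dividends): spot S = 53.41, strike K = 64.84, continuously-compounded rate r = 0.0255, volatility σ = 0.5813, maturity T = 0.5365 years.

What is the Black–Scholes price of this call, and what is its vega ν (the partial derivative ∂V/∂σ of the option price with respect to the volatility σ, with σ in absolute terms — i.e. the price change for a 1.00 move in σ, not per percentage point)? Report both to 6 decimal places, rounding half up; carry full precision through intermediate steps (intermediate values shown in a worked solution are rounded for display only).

price = 5.476426
ν = 15.265163

σ√T = 0.5813·√0.5365 = 0.425780
d₁ = (ln(S/K) + (r+σ²/2)T) / (σ√T) = (ln(53.41/64.84) + (0.0255+0.5813²/2)·0.5365) / 0.425780 = (-0.193925 + 0.104325) / 0.425780 = -0.210437
d₂ = d₁ − σ√T = -0.210437 − 0.425780 = -0.636217
e^{−rT} = e^{−0.0255·0.5365} = 0.986412
N(d₁) = 0.416663,  N(d₂) = 0.262318
Call price V = S·N(d₁) − K·e^{−rT}·N(d₂) = 22.253996 − 16.777570 = 5.476426
φ(d₁) = (1/√(2π))·e^{−d₁²/2} = 0.390206
ν = S·φ(d₁)·√T = 15.265163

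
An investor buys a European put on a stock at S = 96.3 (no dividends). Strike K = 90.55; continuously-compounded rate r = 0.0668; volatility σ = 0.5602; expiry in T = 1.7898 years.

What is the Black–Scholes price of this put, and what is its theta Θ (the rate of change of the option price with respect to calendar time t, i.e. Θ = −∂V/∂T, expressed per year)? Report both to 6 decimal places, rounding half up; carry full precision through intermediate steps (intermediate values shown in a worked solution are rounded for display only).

price = 18.538449
Θ = -3.684229

σ√T = 0.5602·√1.7898 = 0.749455
d₁ = (ln(S/K) + (r+σ²/2)T) / (σ√T) = (ln(96.3/90.55) + (0.0668+0.5602²/2)·1.7898) / 0.749455 = (0.061566 + 0.400400) / 0.749455 = 0.616403
d₂ = d₁ − σ√T = 0.616403 − 0.749455 = -0.133052
e^{−rT} = e^{−0.0668·1.7898} = 0.887312
N(−d₁) = 0.268814,  N(−d₂) = 0.552924
Put price V = K·e^{−rT}·N(−d₂) − S·N(−d₁) = 44.425273 − 25.886824 = 18.538449
φ(d₁) = (1/√(2π))·e^{−d₁²/2} = 0.329917
Θ = −S·φ(d₁)·σ/(2√T) + r·K·e^{−rT}·N(−d₂) = −6.651837 + 2.967608 = -3.684229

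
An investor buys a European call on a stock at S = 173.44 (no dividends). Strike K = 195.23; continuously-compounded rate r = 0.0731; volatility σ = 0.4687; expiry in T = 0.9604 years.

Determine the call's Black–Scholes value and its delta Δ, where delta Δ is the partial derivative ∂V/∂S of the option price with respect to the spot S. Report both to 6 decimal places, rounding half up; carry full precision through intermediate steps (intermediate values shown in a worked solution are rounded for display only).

σ√T = 0.4687·√0.9604 = 0.459326
d₁ = (ln(S/K) + (r+σ²/2)T) / (σ√T) = (ln(173.44/195.23) + (0.0731+0.4687²/2)·0.9604) / 0.459326 = (-0.118347 + 0.175695) / 0.459326 = 0.124854
d₂ = d₁ − σ√T = 0.124854 − 0.459326 = -0.334472
e^{−rT} = e^{−0.0731·0.9604} = 0.932202
N(d₁) = 0.549681,  N(d₂) = 0.369012
Call price V = S·N(d₁) − K·e^{−rT}·N(d₂) = 95.336590 − 67.157892 = 28.178698
Δ = N(d₁) = 0.549681

price = 28.178698
Δ = 0.549681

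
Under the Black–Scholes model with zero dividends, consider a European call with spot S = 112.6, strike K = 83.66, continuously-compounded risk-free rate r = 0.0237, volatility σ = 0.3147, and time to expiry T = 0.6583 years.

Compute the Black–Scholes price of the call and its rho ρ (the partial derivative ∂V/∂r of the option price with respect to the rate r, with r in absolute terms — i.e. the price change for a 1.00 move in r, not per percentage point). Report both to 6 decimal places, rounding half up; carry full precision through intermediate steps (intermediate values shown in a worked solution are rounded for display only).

σ√T = 0.3147·√0.6583 = 0.255334
d₁ = (ln(S/K) + (r+σ²/2)T) / (σ√T) = (ln(112.6/83.66) + (0.0237+0.3147²/2)·0.6583) / 0.255334 = (0.297081 + 0.048199) / 0.255334 = 1.352269
d₂ = d₁ − σ√T = 1.352269 − 0.255334 = 1.096935
e^{−rT} = e^{−0.0237·0.6583} = 0.984519
N(d₁) = 0.911855,  N(d₂) = 0.863665
Call price V = S·N(d₁) − K·e^{−rT}·N(d₂) = 102.674908 − 71.135675 = 31.539233
ρ = K·T·e^{−rT}·N(d₂) = 46.828615

price = 31.539233
ρ = 46.828615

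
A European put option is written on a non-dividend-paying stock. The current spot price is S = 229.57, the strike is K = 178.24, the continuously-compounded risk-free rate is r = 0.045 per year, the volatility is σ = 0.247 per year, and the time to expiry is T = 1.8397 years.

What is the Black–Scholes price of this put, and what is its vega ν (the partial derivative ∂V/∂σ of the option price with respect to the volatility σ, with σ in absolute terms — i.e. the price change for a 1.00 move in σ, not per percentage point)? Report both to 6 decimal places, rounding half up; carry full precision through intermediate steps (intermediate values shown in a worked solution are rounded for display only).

σ√T = 0.247·√1.8397 = 0.335020
d₁ = (ln(S/K) + (r+σ²/2)T) / (σ√T) = (ln(229.57/178.24) + (0.045+0.247²/2)·1.8397) / 0.335020 = (0.253077 + 0.138906) / 0.335020 = 1.170028
d₂ = d₁ − σ√T = 1.170028 − 0.335020 = 0.835009
e^{−rT} = e^{−0.045·1.8397} = 0.920548
N(−d₁) = 0.120995,  N(−d₂) = 0.201856
Put price V = K·e^{−rT}·N(−d₂) − S·N(−d₁) = 33.120283 − 27.776769 = 5.343514
φ(d₁) = (1/√(2π))·e^{−d₁²/2} = 0.201207
ν = S·φ(d₁)·√T = 62.651491

price = 5.343514
ν = 62.651491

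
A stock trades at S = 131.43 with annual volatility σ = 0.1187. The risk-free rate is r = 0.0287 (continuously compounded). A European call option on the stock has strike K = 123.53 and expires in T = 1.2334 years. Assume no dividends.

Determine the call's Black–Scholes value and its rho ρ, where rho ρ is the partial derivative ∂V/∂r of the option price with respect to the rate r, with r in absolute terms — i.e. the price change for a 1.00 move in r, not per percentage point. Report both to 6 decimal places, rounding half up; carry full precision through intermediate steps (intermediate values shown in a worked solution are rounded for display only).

σ√T = 0.1187·√1.2334 = 0.131826
d₁ = (ln(S/K) + (r+σ²/2)T) / (σ√T) = (ln(131.43/123.53) + (0.0287+0.1187²/2)·1.2334) / 0.131826 = (0.061990 + 0.044088) / 0.131826 = 0.804679
d₂ = d₁ − σ√T = 0.804679 − 0.131826 = 0.672853
e^{−rT} = e^{−0.0287·1.2334} = 0.965221
N(d₁) = 0.789498,  N(d₂) = 0.749480
Call price V = S·N(d₁) − K·e^{−rT}·N(d₂) = 103.763670 − 89.363218 = 14.400452
ρ = K·T·e^{−rT}·N(d₂) = 110.220593

price = 14.400452
ρ = 110.220593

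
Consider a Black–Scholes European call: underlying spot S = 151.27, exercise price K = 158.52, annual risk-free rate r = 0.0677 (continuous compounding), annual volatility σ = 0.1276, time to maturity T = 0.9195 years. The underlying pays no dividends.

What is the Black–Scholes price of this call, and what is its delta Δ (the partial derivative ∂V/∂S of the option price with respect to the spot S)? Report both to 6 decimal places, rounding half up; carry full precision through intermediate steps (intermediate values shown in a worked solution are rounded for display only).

σ√T = 0.1276·√0.9195 = 0.122356
d₁ = (ln(S/K) + (r+σ²/2)T) / (σ√T) = (ln(151.27/158.52) + (0.0677+0.1276²/2)·0.9195) / 0.122356 = (-0.046814 + 0.069736) / 0.122356 = 0.187332
d₂ = d₁ − σ√T = 0.187332 − 0.122356 = 0.064975
e^{−rT} = e^{−0.0677·0.9195} = 0.939648
N(d₁) = 0.574300,  N(d₂) = 0.525903
Call price V = S·N(d₁) − K·e^{−rT}·N(d₂) = 86.874326 − 78.334849 = 8.539477
Δ = N(d₁) = 0.574300

price = 8.539477
Δ = 0.574300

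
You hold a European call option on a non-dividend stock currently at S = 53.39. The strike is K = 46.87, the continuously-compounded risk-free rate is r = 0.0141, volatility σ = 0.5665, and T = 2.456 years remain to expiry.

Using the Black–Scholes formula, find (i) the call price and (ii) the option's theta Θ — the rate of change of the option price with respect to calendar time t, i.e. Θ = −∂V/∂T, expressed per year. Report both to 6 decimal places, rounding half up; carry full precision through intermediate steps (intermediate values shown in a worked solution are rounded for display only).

σ√T = 0.5665·√2.456 = 0.887798
d₁ = (ln(S/K) + (r+σ²/2)T) / (σ√T) = (ln(53.39/46.87) + (0.0141+0.5665²/2)·2.456) / 0.887798 = (0.130246 + 0.428722) / 0.887798 = 0.629612
d₂ = d₁ − σ√T = 0.629612 − 0.887798 = -0.258186
e^{−rT} = e^{−0.0141·2.456} = 0.965963
N(d₁) = 0.735526,  N(d₂) = 0.398132
Call price V = S·N(d₁) − K·e^{−rT}·N(d₂) = 39.269712 − 18.025284 = 21.244429
φ(d₁) = (1/√(2π))·e^{−d₁²/2} = 0.327213
Θ = −S·φ(d₁)·σ/(2√T) − r·K·e^{−rT}·N(d₂) = −3.157521 − 0.254156 = -3.411677

price = 21.244429
Θ = -3.411677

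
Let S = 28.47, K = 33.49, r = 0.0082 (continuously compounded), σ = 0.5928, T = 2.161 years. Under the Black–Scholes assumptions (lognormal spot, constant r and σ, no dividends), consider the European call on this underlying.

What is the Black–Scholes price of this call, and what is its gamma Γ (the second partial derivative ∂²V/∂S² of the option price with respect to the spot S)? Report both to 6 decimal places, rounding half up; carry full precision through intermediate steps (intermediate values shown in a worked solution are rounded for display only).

σ√T = 0.5928·√2.161 = 0.871436
d₁ = (ln(S/K) + (r+σ²/2)T) / (σ√T) = (ln(28.47/33.49) + (0.0082+0.5928²/2)·2.161) / 0.871436 = (-0.162396 + 0.397421) / 0.871436 = 0.269698
d₂ = d₁ − σ√T = 0.269698 − 0.871436 = -0.601738
e^{−rT} = e^{−0.0082·2.161} = 0.982436
N(d₁) = 0.606304,  N(d₂) = 0.273674
Call price V = S·N(d₁) − K·e^{−rT}·N(d₂) = 17.261468 − 9.004370 = 8.257098
φ(d₁) = (1/√(2π))·e^{−d₁²/2} = 0.384694
Γ = φ(d₁) / (S·σ·√T) = 0.015506

price = 8.257098
Γ = 0.015506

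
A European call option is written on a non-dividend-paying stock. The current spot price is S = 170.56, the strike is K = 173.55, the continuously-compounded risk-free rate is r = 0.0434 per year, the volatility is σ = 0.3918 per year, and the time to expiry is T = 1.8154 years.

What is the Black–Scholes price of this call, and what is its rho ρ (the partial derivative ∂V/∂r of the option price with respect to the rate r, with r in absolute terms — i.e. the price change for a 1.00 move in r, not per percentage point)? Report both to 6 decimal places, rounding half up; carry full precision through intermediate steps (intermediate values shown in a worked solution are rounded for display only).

σ√T = 0.3918·√1.8154 = 0.527899
d₁ = (ln(S/K) + (r+σ²/2)T) / (σ√T) = (ln(170.56/173.55) + (0.0434+0.3918²/2)·1.8154) / 0.527899 = (-0.017379 + 0.218127) / 0.527899 = 0.380278
d₂ = d₁ − σ√T = 0.380278 − 0.527899 = -0.147621
e^{−rT} = e^{−0.0434·1.8154} = 0.924236
N(d₁) = 0.648130,  N(d₂) = 0.441321
Call price V = S·N(d₁) − K·e^{−rT}·N(d₂) = 110.545135 − 70.788373 = 39.756762
ρ = K·T·e^{−rT}·N(d₂) = 128.509212

price = 39.756762
ρ = 128.509212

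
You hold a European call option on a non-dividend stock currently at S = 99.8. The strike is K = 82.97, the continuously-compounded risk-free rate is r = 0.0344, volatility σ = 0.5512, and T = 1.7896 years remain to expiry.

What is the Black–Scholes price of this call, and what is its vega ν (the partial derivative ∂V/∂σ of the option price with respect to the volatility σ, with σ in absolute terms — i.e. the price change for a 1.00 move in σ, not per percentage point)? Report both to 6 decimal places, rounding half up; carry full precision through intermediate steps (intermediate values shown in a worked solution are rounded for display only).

price = 37.806917
ν = 41.611282

σ√T = 0.5512·√1.7896 = 0.737373
d₁ = (ln(S/K) + (r+σ²/2)T) / (σ√T) = (ln(99.8/82.97) + (0.0344+0.5512²/2)·1.7896) / 0.737373 = (0.184689 + 0.333422) / 0.737373 = 0.702644
d₂ = d₁ − σ√T = 0.702644 − 0.737373 = -0.034729
e^{−rT} = e^{−0.0344·1.7896} = 0.940294
N(d₁) = 0.758861,  N(d₂) = 0.486148
Call price V = S·N(d₁) − K·e^{−rT}·N(d₂) = 75.734349 − 37.927432 = 37.806917
φ(d₁) = (1/√(2π))·e^{−d₁²/2} = 0.311675
ν = S·φ(d₁)·√T = 41.611282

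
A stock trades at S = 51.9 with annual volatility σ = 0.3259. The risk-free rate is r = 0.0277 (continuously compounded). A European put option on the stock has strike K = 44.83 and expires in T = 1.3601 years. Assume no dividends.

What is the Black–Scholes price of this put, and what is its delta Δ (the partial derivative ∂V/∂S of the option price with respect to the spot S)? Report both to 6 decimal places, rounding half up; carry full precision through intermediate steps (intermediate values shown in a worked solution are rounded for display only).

σ√T = 0.3259·√1.3601 = 0.380075
d₁ = (ln(S/K) + (r+σ²/2)T) / (σ√T) = (ln(51.9/44.83) + (0.0277+0.3259²/2)·1.3601) / 0.380075 = (0.146441 + 0.109903) / 0.380075 = 0.674457
d₂ = d₁ − σ√T = 0.674457 − 0.380075 = 0.294382
e^{−rT} = e^{−0.0277·1.3601} = 0.963026
N(−d₁) = 0.250010,  N(−d₂) = 0.384233
Put price V = K·e^{−rT}·N(−d₂) − S·N(−d₁) = 16.588285 − 12.975534 = 3.612751
Δ = −N(−d₁) = -0.250010

price = 3.612751
Δ = -0.250010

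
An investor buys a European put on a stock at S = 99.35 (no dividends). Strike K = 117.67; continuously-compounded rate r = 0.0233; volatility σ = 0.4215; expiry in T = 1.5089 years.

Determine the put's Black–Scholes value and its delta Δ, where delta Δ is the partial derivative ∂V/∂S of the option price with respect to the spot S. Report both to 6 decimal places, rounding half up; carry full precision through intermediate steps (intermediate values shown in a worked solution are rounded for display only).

σ√T = 0.4215·√1.5089 = 0.517759
d₁ = (ln(S/K) + (r+σ²/2)T) / (σ√T) = (ln(99.35/117.67) + (0.0233+0.4215²/2)·1.5089) / 0.517759 = (-0.169235 + 0.169195) / 0.517759 = -0.000078
d₂ = d₁ − σ√T = -0.000078 − 0.517759 = -0.517837
e^{−rT} = e^{−0.0233·1.5089} = 0.965453
N(−d₁) = 0.500031,  N(−d₂) = 0.697714
Put price V = K·e^{−rT}·N(−d₂) − S·N(−d₁) = 79.263750 − 49.678098 = 29.585652
Δ = −N(−d₁) = -0.500031

price = 29.585652
Δ = -0.500031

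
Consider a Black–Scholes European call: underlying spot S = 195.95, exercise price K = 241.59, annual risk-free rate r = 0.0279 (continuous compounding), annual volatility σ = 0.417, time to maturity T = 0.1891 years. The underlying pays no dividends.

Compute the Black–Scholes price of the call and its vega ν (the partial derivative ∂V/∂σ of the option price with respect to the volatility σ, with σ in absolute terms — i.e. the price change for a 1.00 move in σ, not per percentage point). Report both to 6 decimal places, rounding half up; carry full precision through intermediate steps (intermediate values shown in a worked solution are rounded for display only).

price = 2.559482
ν = 19.898854

σ√T = 0.417·√0.1891 = 0.181335
d₁ = (ln(S/K) + (r+σ²/2)T) / (σ√T) = (ln(195.95/241.59) + (0.0279+0.417²/2)·0.1891) / 0.181335 = (-0.209383 + 0.021717) / 0.181335 = -1.034910
d₂ = d₁ − σ√T = -1.034910 − 0.181335 = -1.216245
e^{−rT} = e^{−0.0279·0.1891} = 0.994738
N(d₁) = 0.150356,  N(d₂) = 0.111946
Call price V = S·N(d₁) − K·e^{−rT}·N(d₂) = 29.462162 − 26.902680 = 2.559482
φ(d₁) = (1/√(2π))·e^{−d₁²/2} = 0.233527
ν = S·φ(d₁)·√T = 19.898854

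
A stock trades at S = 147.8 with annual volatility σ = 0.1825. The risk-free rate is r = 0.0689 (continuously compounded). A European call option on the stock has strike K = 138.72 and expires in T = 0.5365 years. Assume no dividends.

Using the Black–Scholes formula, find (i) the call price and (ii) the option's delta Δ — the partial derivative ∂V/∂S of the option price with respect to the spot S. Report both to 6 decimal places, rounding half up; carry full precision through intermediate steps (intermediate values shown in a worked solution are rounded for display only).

σ√T = 0.1825·√0.5365 = 0.133674
d₁ = (ln(S/K) + (r+σ²/2)T) / (σ√T) = (ln(147.8/138.72) + (0.0689+0.1825²/2)·0.5365) / 0.133674 = (0.063402 + 0.045899) / 0.133674 = 0.817672
d₂ = d₁ − σ√T = 0.817672 − 0.133674 = 0.683998
e^{−rT} = e^{−0.0689·0.5365} = 0.963710
N(d₁) = 0.793228,  N(d₂) = 0.753012
Call price V = S·N(d₁) − K·e^{−rT}·N(d₂) = 117.239081 − 100.667032 = 16.572049
Δ = N(d₁) = 0.793228

price = 16.572049
Δ = 0.793228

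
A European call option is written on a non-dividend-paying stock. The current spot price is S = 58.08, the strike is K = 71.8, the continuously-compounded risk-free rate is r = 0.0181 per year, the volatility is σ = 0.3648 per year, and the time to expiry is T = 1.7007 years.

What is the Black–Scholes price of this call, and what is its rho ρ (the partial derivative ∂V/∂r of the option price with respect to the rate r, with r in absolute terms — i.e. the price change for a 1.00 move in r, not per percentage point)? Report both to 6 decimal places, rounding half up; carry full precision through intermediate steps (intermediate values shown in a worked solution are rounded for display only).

σ√T = 0.3648·√1.7007 = 0.475739
d₁ = (ln(S/K) + (r+σ²/2)T) / (σ√T) = (ln(58.08/71.8) + (0.0181+0.3648²/2)·1.7007) / 0.475739 = (-0.212063 + 0.143946) / 0.475739 = -0.143181
d₂ = d₁ − σ√T = -0.143181 − 0.475739 = -0.618920
e^{−rT} = e^{−0.0181·1.7007} = 0.969686
N(d₁) = 0.443074,  N(d₂) = 0.267985
Call price V = S·N(d₁) − K·e^{−rT}·N(d₂) = 25.733721 − 18.658021 = 7.075699
ρ = K·T·e^{−rT}·N(d₂) = 31.731697

price = 7.075699
ρ = 31.731697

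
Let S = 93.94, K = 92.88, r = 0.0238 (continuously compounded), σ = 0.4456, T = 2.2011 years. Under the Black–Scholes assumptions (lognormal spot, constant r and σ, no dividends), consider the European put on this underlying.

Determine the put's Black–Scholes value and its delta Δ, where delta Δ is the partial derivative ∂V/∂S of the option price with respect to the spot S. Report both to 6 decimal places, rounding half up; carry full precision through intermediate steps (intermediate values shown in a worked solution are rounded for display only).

σ√T = 0.4456·√2.2011 = 0.661097
d₁ = (ln(S/K) + (r+σ²/2)T) / (σ√T) = (ln(93.94/92.88) + (0.0238+0.4456²/2)·2.2011) / 0.661097 = (0.011348 + 0.270911) / 0.661097 = 0.426955
d₂ = d₁ − σ√T = 0.426955 − 0.661097 = -0.234142
e^{−rT} = e^{−0.0238·2.2011} = 0.948962
N(−d₁) = 0.334706,  N(−d₂) = 0.592563
Put price V = K·e^{−rT}·N(−d₂) − S·N(−d₁) = 52.228238 − 31.442285 = 20.785953
Δ = −N(−d₁) = -0.334706

price = 20.785953
Δ = -0.334706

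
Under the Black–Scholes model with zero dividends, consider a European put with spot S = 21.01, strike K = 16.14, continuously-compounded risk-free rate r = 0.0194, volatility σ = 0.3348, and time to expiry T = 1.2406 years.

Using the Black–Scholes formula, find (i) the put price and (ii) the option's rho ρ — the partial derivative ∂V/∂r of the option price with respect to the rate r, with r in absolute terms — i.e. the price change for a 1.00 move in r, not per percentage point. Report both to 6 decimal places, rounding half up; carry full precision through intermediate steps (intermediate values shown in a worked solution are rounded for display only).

σ√T = 0.3348·√1.2406 = 0.372908
d₁ = (ln(S/K) + (r+σ²/2)T) / (σ√T) = (ln(21.01/16.14) + (0.0194+0.3348²/2)·1.2406) / 0.372908 = (0.263698 + 0.093598) / 0.372908 = 0.958134
d₂ = d₁ − σ√T = 0.958134 − 0.372908 = 0.585226
e^{−rT} = e^{−0.0194·1.2406} = 0.976220
N(−d₁) = 0.168998,  N(−d₂) = 0.279198
Put price V = K·e^{−rT}·N(−d₂) − S·N(−d₁) = 4.399092 − 3.550639 = 0.848452
ρ = −K·T·e^{−rT}·N(−d₂) = -5.457513

price = 0.848452
ρ = -5.457513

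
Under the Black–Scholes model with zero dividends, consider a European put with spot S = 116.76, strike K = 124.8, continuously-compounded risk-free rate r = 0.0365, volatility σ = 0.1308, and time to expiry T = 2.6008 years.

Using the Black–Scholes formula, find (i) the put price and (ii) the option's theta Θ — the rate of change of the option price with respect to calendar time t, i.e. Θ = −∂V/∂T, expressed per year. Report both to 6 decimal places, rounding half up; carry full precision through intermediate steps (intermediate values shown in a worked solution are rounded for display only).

price = 8.126234
Θ = 0.188191

σ√T = 0.1308·√2.6008 = 0.210941
d₁ = (ln(S/K) + (r+σ²/2)T) / (σ√T) = (ln(116.76/124.8) + (0.0365+0.1308²/2)·2.6008) / 0.210941 = (-0.066592 + 0.117177) / 0.210941 = 0.239808
d₂ = d₁ − σ√T = 0.239808 − 0.210941 = 0.028867
e^{−rT} = e^{−0.0365·2.6008} = 0.909437
N(−d₁) = 0.405240,  N(−d₂) = 0.488485
Put price V = K·e^{−rT}·N(−d₂) − S·N(−d₁) = 55.442004 − 47.315770 = 8.126234
φ(d₁) = (1/√(2π))·e^{−d₁²/2} = 0.387634
Θ = −S·φ(d₁)·σ/(2√T) + r·K·e^{−rT}·N(−d₂) = −1.835442 + 2.023633 = 0.188191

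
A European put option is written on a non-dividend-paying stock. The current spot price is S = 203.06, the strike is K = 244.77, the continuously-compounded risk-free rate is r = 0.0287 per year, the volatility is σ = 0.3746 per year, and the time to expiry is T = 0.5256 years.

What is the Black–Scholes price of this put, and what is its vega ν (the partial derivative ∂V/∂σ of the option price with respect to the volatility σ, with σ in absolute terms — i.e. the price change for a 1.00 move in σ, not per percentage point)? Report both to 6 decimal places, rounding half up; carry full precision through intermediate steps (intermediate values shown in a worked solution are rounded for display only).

price = 47.610085
ν = 51.918186

σ√T = 0.3746·√0.5256 = 0.271579
d₁ = (ln(S/K) + (r+σ²/2)T) / (σ√T) = (ln(203.06/244.77) + (0.0287+0.3746²/2)·0.5256) / 0.271579 = (-0.186817 + 0.051962) / 0.271579 = -0.496561
d₂ = d₁ − σ√T = -0.496561 − 0.271579 = -0.768140
e^{−rT} = e^{−0.0287·0.5256} = 0.985028
N(−d₁) = 0.690251,  N(−d₂) = 0.778798
Put price V = K·e^{−rT}·N(−d₂) − S·N(−d₁) = 187.772388 − 140.162303 = 47.610085
φ(d₁) = (1/√(2π))·e^{−d₁²/2} = 0.352669
ν = S·φ(d₁)·√T = 51.918186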